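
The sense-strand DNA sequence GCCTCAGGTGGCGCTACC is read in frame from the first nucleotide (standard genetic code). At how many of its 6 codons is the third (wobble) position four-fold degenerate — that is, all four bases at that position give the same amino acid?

6

Codon 1 GCC (Ala): third position 4-fold.
Codon 2 TCA (Ser): third position 4-fold.
Codon 3 GGT (Gly): third position 4-fold.
Codon 4 GGC (Gly): third position 4-fold.
Codon 5 GCT (Ala): third position 4-fold.
Codon 6 ACC (Thr): third position 4-fold.
Four-fold degenerate third positions: 6.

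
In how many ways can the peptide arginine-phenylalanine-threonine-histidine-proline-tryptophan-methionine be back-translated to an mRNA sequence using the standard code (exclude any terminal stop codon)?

384

Arg: 6 codons.
Phe: 2 codons.
Thr: 4 codons.
His: 2 codons.
Pro: 4 codons.
Trp: 1 codon.
Met: 1 codon.
6 × 2 × 4 × 2 × 4 × 1 × 1 = 384.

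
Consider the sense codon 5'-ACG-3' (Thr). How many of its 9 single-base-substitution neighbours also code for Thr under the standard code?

3

Position 1: none → 0 synonymous.
Position 2: none → 0 synonymous.
Position 3: ACT, ACC, ACA → 3 synonymous.
Total: 0 + 0 + 3 = 3.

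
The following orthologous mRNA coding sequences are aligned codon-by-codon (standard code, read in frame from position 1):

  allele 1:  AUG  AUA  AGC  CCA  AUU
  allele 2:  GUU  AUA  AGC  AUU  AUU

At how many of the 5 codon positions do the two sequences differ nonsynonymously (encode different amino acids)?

Codon 1: AUG Met / GUU Val — nonsynonymous.
Codon 2: AUA Ile / AUA Ile — identical.
Codon 3: AGC Ser / AGC Ser — identical.
Codon 4: CCA Pro / AUU Ile — nonsynonymous.
Codon 5: AUU Ile / AUU Ile — identical.
Nonsynonymous differences: 2.

2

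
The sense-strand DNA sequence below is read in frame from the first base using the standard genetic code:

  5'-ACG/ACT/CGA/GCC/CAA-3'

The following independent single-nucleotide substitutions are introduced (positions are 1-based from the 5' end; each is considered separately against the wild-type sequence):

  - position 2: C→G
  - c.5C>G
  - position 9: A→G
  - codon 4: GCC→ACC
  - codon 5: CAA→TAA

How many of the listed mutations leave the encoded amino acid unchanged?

1

Codon 1: ACG (Thr) → AGG (Arg) — missense.
Codon 2: ACT (Thr) → AGT (Ser) — missense.
Codon 3: CGA (Arg) → CGG (Arg) — synonymous.
Codon 4: GCC (Ala) → ACC (Thr) — missense.
Codon 5: CAA (Gln) → TAA (Stop) — nonsense.
Synonymous: 1 of 5.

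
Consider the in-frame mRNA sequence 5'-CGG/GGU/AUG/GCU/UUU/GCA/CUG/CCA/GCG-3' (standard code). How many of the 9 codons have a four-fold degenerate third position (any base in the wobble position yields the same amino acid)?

Codon 1 CGG (Arg): third position 4-fold.
Codon 2 GGU (Gly): third position 4-fold.
Codon 3 AUG (Met): third position 1-fold.
Codon 4 GCU (Ala): third position 4-fold.
Codon 5 UUU (Phe): third position 2-fold.
Codon 6 GCA (Ala): third position 4-fold.
Codon 7 CUG (Leu): third position 4-fold.
Codon 8 CCA (Pro): third position 4-fold.
Codon 9 GCG (Ala): third position 4-fold.
Four-fold degenerate third positions: 7.

7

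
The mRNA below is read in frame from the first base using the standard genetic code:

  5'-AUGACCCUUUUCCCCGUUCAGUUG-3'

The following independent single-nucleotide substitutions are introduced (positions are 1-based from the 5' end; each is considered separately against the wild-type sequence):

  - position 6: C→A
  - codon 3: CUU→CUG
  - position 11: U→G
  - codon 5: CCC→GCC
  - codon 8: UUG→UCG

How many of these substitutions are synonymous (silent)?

Codon 2: ACC (Thr) → ACA (Thr) — synonymous.
Codon 3: CUU (Leu) → CUG (Leu) — synonymous.
Codon 4: UUC (Phe) → UGC (Cys) — missense.
Codon 5: CCC (Pro) → GCC (Ala) — missense.
Codon 8: UUG (Leu) → UCG (Ser) — missense.
Synonymous: 2 of 5.

2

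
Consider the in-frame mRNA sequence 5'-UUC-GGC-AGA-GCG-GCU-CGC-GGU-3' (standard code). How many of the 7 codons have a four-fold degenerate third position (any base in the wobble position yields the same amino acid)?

Codon 1 UUC (Phe): third position 2-fold.
Codon 2 GGC (Gly): third position 4-fold.
Codon 3 AGA (Arg): third position 2-fold.
Codon 4 GCG (Ala): third position 4-fold.
Codon 5 GCU (Ala): third position 4-fold.
Codon 6 CGC (Arg): third position 4-fold.
Codon 7 GGU (Gly): third position 4-fold.
Four-fold degenerate third positions: 5.

5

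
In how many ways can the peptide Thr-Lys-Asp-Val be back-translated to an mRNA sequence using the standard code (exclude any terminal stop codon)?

Thr: 4 codons.
Lys: 2 codons.
Asp: 2 codons.
Val: 4 codons.
4 × 2 × 2 × 4 = 64.

64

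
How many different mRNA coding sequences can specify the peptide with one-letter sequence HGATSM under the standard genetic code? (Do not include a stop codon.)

His: 2 codons.
Gly: 4 codons.
Ala: 4 codons.
Thr: 4 codons.
Ser: 6 codons.
Met: 1 codon.
2 × 4 × 4 × 4 × 6 × 1 = 768.

768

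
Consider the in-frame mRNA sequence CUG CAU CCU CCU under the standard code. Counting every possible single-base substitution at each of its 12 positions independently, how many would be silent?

11

Codon 1 (CUG, Leu): 4 synonymous substitutions.
Codon 2 (CAU, His): 1 synonymous substitution.
Codon 3 (CCU, Pro): 3 synonymous substitutions.
Codon 4 (CCU, Pro): 3 synonymous substitutions.
Total: 4 + 1 + 3 + 3 = 11.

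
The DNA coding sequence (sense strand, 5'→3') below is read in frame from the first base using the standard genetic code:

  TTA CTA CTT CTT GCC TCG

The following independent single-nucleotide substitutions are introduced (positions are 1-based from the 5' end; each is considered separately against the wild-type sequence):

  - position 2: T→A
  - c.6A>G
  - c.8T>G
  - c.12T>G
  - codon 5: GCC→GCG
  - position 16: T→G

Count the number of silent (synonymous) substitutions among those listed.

Codon 1: TTA (Leu) → TAA (Stop) — nonsense.
Codon 2: CTA (Leu) → CTG (Leu) — synonymous.
Codon 3: CTT (Leu) → CGT (Arg) — missense.
Codon 4: CTT (Leu) → CTG (Leu) — synonymous.
Codon 5: GCC (Ala) → GCG (Ala) — synonymous.
Codon 6: TCG (Ser) → GCG (Ala) — missense.
Synonymous: 3 of 6.

3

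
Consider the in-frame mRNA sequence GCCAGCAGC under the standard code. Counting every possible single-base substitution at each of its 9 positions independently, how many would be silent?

Codon 1 (GCC, Ala): 3 synonymous substitutions.
Codon 2 (AGC, Ser): 1 synonymous substitution.
Codon 3 (AGC, Ser): 1 synonymous substitution.
Total: 3 + 1 + 1 = 5.

5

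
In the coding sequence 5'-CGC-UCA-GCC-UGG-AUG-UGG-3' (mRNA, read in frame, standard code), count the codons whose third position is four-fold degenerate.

3

Codon 1 CGC (Arg): third position 4-fold.
Codon 2 UCA (Ser): third position 4-fold.
Codon 3 GCC (Ala): third position 4-fold.
Codon 4 UGG (Trp): third position 1-fold.
Codon 5 AUG (Met): third position 1-fold.
Codon 6 UGG (Trp): third position 1-fold.
Four-fold degenerate third positions: 3.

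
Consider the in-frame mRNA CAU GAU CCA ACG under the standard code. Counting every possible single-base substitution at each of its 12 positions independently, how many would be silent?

8

Codon 1 (CAU, His): 1 synonymous substitution.
Codon 2 (GAU, Asp): 1 synonymous substitution.
Codon 3 (CCA, Pro): 3 synonymous substitutions.
Codon 4 (ACG, Thr): 3 synonymous substitutions.
Total: 1 + 1 + 3 + 3 = 8.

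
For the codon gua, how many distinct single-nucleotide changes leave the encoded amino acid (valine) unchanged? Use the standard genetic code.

Position 1: none → 0 synonymous.
Position 2: none → 0 synonymous.
Position 3: GUU, GUC, GUG → 3 synonymous.
Total: 0 + 0 + 3 = 3.

3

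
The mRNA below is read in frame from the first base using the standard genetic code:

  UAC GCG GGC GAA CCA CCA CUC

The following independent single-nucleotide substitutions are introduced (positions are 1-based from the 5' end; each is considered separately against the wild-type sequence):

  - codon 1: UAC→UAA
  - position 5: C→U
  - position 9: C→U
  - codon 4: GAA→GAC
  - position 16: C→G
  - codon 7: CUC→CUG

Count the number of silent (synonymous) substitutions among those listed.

Codon 1: UAC (Tyr) → UAA (Stop) — nonsense.
Codon 2: GCG (Ala) → GUG (Val) — missense.
Codon 3: GGC (Gly) → GGU (Gly) — synonymous.
Codon 4: GAA (Glu) → GAC (Asp) — missense.
Codon 6: CCA (Pro) → GCA (Ala) — missense.
Codon 7: CUC (Leu) → CUG (Leu) — synonymous.
Synonymous: 2 of 6.

2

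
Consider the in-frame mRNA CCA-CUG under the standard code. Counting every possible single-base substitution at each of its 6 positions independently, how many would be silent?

7

Codon 1 (CCA, Pro): 3 synonymous substitutions.
Codon 2 (CUG, Leu): 4 synonymous substitutions.
Total: 3 + 4 = 7.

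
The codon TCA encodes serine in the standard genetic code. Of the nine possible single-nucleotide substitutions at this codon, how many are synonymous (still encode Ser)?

3

Position 1: none → 0 synonymous.
Position 2: none → 0 synonymous.
Position 3: TCT, TCC, TCG → 3 synonymous.
Total: 0 + 0 + 3 = 3.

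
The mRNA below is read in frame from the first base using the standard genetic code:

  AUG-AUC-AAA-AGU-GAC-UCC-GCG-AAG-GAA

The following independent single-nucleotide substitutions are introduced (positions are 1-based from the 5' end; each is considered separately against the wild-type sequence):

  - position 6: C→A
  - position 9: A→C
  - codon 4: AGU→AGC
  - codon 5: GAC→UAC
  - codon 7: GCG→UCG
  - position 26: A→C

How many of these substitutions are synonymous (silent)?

2

Codon 2: AUC (Ile) → AUA (Ile) — synonymous.
Codon 3: AAA (Lys) → AAC (Asn) — missense.
Codon 4: AGU (Ser) → AGC (Ser) — synonymous.
Codon 5: GAC (Asp) → UAC (Tyr) — missense.
Codon 7: GCG (Ala) → UCG (Ser) — missense.
Codon 9: GAA (Glu) → GCA (Ala) — missense.
Synonymous: 2 of 6.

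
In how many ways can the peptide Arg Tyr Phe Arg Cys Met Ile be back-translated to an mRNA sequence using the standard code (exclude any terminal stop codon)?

864

Arg: 6 codons.
Tyr: 2 codons.
Phe: 2 codons.
Arg: 6 codons.
Cys: 2 codons.
Met: 1 codon.
Ile: 3 codons.
6 × 2 × 2 × 6 × 2 × 1 × 3 = 864.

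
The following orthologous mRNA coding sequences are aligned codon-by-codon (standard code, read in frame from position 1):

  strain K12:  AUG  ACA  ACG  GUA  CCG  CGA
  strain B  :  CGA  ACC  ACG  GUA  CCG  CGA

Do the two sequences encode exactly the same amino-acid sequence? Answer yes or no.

no

Codon 1: AUG Met / CGA Arg — nonsynonymous.
Codon 2: ACA Thr / ACC Thr — synonymous.
Codon 3: ACG Thr / ACG Thr — identical.
Codon 4: GUA Val / GUA Val — identical.
Codon 5: CCG Pro / CCG Pro — identical.
Codon 6: CGA Arg / CGA Arg — identical.
Nonsynonymous differences: 1 → different protein.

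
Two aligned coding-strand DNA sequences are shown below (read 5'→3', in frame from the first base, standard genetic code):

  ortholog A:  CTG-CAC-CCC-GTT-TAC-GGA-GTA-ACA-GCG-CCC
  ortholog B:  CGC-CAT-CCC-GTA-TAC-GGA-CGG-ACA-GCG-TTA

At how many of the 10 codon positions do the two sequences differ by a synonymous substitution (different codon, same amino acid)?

2

Codon 1: CTG Leu / CGC Arg — nonsynonymous.
Codon 2: CAC His / CAT His — synonymous.
Codon 3: CCC Pro / CCC Pro — identical.
Codon 4: GTT Val / GTA Val — synonymous.
Codon 5: TAC Tyr / TAC Tyr — identical.
Codon 6: GGA Gly / GGA Gly — identical.
Codon 7: GTA Val / CGG Arg — nonsynonymous.
Codon 8: ACA Thr / ACA Thr — identical.
Codon 9: GCG Ala / GCG Ala — identical.
Codon 10: CCC Pro / TTA Leu — nonsynonymous.
Synonymous differences: 2.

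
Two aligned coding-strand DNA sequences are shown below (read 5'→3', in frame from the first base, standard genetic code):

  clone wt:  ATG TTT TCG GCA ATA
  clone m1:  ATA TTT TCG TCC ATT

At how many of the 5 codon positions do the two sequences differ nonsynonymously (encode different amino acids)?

2

Codon 1: ATG Met / ATA Ile — nonsynonymous.
Codon 2: TTT Phe / TTT Phe — identical.
Codon 3: TCG Ser / TCG Ser — identical.
Codon 4: GCA Ala / TCC Ser — nonsynonymous.
Codon 5: ATA Ile / ATT Ile — synonymous.
Nonsynonymous differences: 2.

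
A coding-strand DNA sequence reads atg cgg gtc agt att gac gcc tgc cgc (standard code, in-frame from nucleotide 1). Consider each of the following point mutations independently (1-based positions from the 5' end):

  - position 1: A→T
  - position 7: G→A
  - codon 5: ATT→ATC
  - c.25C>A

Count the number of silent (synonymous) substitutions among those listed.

Codon 1: ATG (Met) → TTG (Leu) — missense.
Codon 3: GTC (Val) → ATC (Ile) — missense.
Codon 5: ATT (Ile) → ATC (Ile) — synonymous.
Codon 9: CGC (Arg) → AGC (Ser) — missense.
Synonymous: 1 of 4.

1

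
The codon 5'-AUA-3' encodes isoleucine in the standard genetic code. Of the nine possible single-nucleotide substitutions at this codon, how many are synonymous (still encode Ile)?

2

Position 1: none → 0 synonymous.
Position 2: none → 0 synonymous.
Position 3: AUU, AUC → 2 synonymous.
Total: 0 + 0 + 2 = 2.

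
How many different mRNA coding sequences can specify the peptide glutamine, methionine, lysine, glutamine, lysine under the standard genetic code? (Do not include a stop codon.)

Gln: 2 codons.
Met: 1 codon.
Lys: 2 codons.
Gln: 2 codons.
Lys: 2 codons.
2 × 1 × 2 × 2 × 2 = 16.

16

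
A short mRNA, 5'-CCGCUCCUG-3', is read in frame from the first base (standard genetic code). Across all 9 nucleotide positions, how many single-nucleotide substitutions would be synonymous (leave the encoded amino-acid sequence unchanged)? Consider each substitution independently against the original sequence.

Codon 1 (CCG, Pro): 3 synonymous substitutions.
Codon 2 (CUC, Leu): 3 synonymous substitutions.
Codon 3 (CUG, Leu): 4 synonymous substitutions.
Total: 3 + 3 + 4 = 10.

10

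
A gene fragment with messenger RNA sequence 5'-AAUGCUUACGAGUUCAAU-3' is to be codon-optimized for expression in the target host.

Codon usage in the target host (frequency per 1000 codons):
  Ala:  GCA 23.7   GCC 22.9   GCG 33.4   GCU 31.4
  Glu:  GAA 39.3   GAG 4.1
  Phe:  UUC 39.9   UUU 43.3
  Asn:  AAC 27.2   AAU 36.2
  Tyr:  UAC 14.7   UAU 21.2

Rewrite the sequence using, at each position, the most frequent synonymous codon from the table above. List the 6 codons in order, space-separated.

AAU GCG UAU GAA UUU AAU

Codon 1 (Asn): best is AAU at 36.2.
Codon 2 (Ala): best is GCG at 33.4.
Codon 3 (Tyr): best is UAU at 21.2.
Codon 4 (Glu): best is GAA at 39.3.
Codon 5 (Phe): best is UUU at 43.3.
Codon 6 (Asn): best is AAU at 36.2.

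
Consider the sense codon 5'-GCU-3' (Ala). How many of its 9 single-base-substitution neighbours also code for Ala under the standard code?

3

Position 1: none → 0 synonymous.
Position 2: none → 0 synonymous.
Position 3: GCC, GCA, GCG → 3 synonymous.
Total: 0 + 0 + 3 = 3.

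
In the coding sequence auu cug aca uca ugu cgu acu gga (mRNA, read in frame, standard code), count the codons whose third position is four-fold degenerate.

Codon 1 AUU (Ile): third position 3-fold.
Codon 2 CUG (Leu): third position 4-fold.
Codon 3 ACA (Thr): third position 4-fold.
Codon 4 UCA (Ser): third position 4-fold.
Codon 5 UGU (Cys): third position 2-fold.
Codon 6 CGU (Arg): third position 4-fold.
Codon 7 ACU (Thr): third position 4-fold.
Codon 8 GGA (Gly): third position 4-fold.
Four-fold degenerate third positions: 6.

6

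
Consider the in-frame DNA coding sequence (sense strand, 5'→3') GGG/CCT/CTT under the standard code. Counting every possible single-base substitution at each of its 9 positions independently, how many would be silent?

Codon 1 (GGG, Gly): 3 synonymous substitutions.
Codon 2 (CCT, Pro): 3 synonymous substitutions.
Codon 3 (CTT, Leu): 3 synonymous substitutions.
Total: 3 + 3 + 3 = 9.

9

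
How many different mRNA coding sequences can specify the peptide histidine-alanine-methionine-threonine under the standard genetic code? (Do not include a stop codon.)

His: 2 codons.
Ala: 4 codons.
Met: 1 codon.
Thr: 4 codons.
2 × 4 × 1 × 4 = 32.

32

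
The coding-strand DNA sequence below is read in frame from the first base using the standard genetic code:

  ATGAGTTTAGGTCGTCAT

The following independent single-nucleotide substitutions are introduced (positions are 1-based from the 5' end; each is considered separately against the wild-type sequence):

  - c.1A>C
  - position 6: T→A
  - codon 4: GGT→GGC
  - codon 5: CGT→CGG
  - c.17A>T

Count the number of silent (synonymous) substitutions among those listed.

Codon 1: ATG (Met) → CTG (Leu) — missense.
Codon 2: AGT (Ser) → AGA (Arg) — missense.
Codon 4: GGT (Gly) → GGC (Gly) — synonymous.
Codon 5: CGT (Arg) → CGG (Arg) — synonymous.
Codon 6: CAT (His) → CTT (Leu) — missense.
Synonymous: 2 of 5.

2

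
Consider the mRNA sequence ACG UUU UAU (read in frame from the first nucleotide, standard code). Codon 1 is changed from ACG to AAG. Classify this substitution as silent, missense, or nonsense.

missense

Position 2 falls in codon 1: ACG → Thr.
After the substitution the codon is AAG → Lys.
Thr ≠ Lys, so this is a missense mutation.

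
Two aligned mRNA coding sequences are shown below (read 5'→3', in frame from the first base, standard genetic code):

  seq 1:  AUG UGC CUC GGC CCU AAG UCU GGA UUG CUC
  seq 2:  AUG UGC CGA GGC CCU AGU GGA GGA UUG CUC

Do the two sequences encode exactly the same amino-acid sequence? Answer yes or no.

Codon 1: AUG Met / AUG Met — identical.
Codon 2: UGC Cys / UGC Cys — identical.
Codon 3: CUC Leu / CGA Arg — nonsynonymous.
Codon 4: GGC Gly / GGC Gly — identical.
Codon 5: CCU Pro / CCU Pro — identical.
Codon 6: AAG Lys / AGU Ser — nonsynonymous.
Codon 7: UCU Ser / GGA Gly — nonsynonymous.
Codon 8: GGA Gly / GGA Gly — identical.
Codon 9: UUG Leu / UUG Leu — identical.
Codon 10: CUC Leu / CUC Leu — identical.
Nonsynonymous differences: 3 → different protein.

no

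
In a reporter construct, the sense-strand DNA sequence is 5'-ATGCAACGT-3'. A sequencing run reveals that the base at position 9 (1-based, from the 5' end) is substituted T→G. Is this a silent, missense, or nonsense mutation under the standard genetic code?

silent

Position 9 falls in codon 3: CGT → Arg.
After the substitution the codon is CGG → Arg.
Both encode Arg, so the change is synonymous.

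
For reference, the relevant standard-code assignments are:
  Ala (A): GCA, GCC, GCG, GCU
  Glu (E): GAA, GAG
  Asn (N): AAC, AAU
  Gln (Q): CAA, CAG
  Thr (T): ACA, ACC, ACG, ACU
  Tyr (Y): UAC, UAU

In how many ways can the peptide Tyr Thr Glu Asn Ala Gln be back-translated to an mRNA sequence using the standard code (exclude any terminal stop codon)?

256

Tyr: 2 codons.
Thr: 4 codons.
Glu: 2 codons.
Asn: 2 codons.
Ala: 4 codons.
Gln: 2 codons.
2 × 4 × 2 × 2 × 4 × 2 = 256.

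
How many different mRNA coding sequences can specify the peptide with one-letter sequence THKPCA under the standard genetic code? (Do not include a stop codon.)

512

Thr: 4 codons.
His: 2 codons.
Lys: 2 codons.
Pro: 4 codons.
Cys: 2 codons.
Ala: 4 codons.
4 × 2 × 2 × 4 × 2 × 4 = 512.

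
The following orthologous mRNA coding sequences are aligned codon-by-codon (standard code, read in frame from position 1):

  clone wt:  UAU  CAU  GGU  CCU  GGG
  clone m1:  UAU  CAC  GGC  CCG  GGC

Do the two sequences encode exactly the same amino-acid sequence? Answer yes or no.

Codon 1: UAU Tyr / UAU Tyr — identical.
Codon 2: CAU His / CAC His — synonymous.
Codon 3: GGU Gly / GGC Gly — synonymous.
Codon 4: CCU Pro / CCG Pro — synonymous.
Codon 5: GGG Gly / GGC Gly — synonymous.
Nonsynonymous differences: 0 → same protein.

yes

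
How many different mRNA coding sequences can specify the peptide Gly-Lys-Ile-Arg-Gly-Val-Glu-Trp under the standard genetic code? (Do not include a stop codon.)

Gly: 4 codons.
Lys: 2 codons.
Ile: 3 codons.
Arg: 6 codons.
Gly: 4 codons.
Val: 4 codons.
Glu: 2 codons.
Trp: 1 codon.
4 × 2 × 3 × 6 × 4 × 4 × 2 × 1 = 4608.

4608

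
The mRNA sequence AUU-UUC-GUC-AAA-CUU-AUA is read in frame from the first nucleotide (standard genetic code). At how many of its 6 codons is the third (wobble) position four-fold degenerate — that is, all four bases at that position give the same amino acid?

2

Codon 1 AUU (Ile): third position 3-fold.
Codon 2 UUC (Phe): third position 2-fold.
Codon 3 GUC (Val): third position 4-fold.
Codon 4 AAA (Lys): third position 2-fold.
Codon 5 CUU (Leu): third position 4-fold.
Codon 6 AUA (Ile): third position 3-fold.
Four-fold degenerate third positions: 2.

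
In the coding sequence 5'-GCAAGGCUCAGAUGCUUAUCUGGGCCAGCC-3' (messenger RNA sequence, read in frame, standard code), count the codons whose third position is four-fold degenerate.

Codon 1 GCA (Ala): third position 4-fold.
Codon 2 AGG (Arg): third position 2-fold.
Codon 3 CUC (Leu): third position 4-fold.
Codon 4 AGA (Arg): third position 2-fold.
Codon 5 UGC (Cys): third position 2-fold.
Codon 6 UUA (Leu): third position 2-fold.
Codon 7 UCU (Ser): third position 4-fold.
Codon 8 GGG (Gly): third position 4-fold.
Codon 9 CCA (Pro): third position 4-fold.
Codon 10 GCC (Ala): third position 4-fold.
Four-fold degenerate third positions: 6.

6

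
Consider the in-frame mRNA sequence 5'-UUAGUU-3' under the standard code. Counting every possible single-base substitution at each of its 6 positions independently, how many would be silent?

5

Codon 1 (UUA, Leu): 2 synonymous substitutions.
Codon 2 (GUU, Val): 3 synonymous substitutions.
Total: 2 + 3 = 5.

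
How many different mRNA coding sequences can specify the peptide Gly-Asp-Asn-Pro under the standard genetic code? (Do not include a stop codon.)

Gly: 4 codons.
Asp: 2 codons.
Asn: 2 codons.
Pro: 4 codons.
4 × 2 × 2 × 4 = 64.

64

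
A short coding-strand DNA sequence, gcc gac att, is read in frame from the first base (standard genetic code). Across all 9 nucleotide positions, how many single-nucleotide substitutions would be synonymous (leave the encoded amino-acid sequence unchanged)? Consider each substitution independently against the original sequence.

Codon 1 (GCC, Ala): 3 synonymous substitutions.
Codon 2 (GAC, Asp): 1 synonymous substitution.
Codon 3 (ATT, Ile): 2 synonymous substitutions.
Total: 3 + 1 + 2 = 6.

6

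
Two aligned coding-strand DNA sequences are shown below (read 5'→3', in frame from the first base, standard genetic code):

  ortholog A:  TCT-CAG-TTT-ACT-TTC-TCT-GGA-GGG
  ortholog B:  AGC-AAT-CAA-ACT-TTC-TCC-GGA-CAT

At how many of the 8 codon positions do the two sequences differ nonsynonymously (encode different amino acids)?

3

Codon 1: TCT Ser / AGC Ser — synonymous.
Codon 2: CAG Gln / AAT Asn — nonsynonymous.
Codon 3: TTT Phe / CAA Gln — nonsynonymous.
Codon 4: ACT Thr / ACT Thr — identical.
Codon 5: TTC Phe / TTC Phe — identical.
Codon 6: TCT Ser / TCC Ser — synonymous.
Codon 7: GGA Gly / GGA Gly — identical.
Codon 8: GGG Gly / CAT His — nonsynonymous.
Nonsynonymous differences: 3.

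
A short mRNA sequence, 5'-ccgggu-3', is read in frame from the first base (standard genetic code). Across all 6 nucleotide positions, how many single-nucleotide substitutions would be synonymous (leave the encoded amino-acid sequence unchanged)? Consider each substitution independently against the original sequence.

6

Codon 1 (CCG, Pro): 3 synonymous substitutions.
Codon 2 (GGU, Gly): 3 synonymous substitutions.
Total: 3 + 3 = 6.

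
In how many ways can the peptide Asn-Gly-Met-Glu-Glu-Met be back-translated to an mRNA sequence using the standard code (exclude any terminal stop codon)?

Asn: 2 codons.
Gly: 4 codons.
Met: 1 codon.
Glu: 2 codons.
Glu: 2 codons.
Met: 1 codon.
2 × 4 × 1 × 2 × 2 × 1 = 32.

32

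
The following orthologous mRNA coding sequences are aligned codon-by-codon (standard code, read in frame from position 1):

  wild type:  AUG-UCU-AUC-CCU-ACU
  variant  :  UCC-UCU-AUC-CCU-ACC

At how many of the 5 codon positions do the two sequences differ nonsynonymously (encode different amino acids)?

1

Codon 1: AUG Met / UCC Ser — nonsynonymous.
Codon 2: UCU Ser / UCU Ser — identical.
Codon 3: AUC Ile / AUC Ile — identical.
Codon 4: CCU Pro / CCU Pro — identical.
Codon 5: ACU Thr / ACC Thr — synonymous.
Nonsynonymous differences: 1.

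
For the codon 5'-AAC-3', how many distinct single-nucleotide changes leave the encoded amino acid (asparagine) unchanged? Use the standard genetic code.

1

Position 1: none → 0 synonymous.
Position 2: none → 0 synonymous.
Position 3: AAU → 1 synonymous.
Total: 0 + 0 + 1 = 1.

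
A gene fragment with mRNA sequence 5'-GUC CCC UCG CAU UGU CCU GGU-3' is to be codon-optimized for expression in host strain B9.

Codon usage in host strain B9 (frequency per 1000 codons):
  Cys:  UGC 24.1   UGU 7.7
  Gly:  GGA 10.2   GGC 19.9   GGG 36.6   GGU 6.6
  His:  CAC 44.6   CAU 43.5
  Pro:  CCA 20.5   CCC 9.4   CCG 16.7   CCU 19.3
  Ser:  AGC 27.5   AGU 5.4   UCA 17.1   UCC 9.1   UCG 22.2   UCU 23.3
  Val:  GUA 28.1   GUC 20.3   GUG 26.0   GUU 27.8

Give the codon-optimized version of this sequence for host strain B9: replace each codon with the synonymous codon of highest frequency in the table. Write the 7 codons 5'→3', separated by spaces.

Codon 1 (Val): best is GUA at 28.1.
Codon 2 (Pro): best is CCA at 20.5.
Codon 3 (Ser): best is AGC at 27.5.
Codon 4 (His): best is CAC at 44.6.
Codon 5 (Cys): best is UGC at 24.1.
Codon 6 (Pro): best is CCA at 20.5.
Codon 7 (Gly): best is GGG at 36.6.

GUA CCA AGC CAC UGC CCA GGG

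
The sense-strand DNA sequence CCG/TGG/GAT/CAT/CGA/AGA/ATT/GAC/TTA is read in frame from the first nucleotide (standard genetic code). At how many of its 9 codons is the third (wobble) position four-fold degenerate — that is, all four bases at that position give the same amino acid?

Codon 1 CCG (Pro): third position 4-fold.
Codon 2 TGG (Trp): third position 1-fold.
Codon 3 GAT (Asp): third position 2-fold.
Codon 4 CAT (His): third position 2-fold.
Codon 5 CGA (Arg): third position 4-fold.
Codon 6 AGA (Arg): third position 2-fold.
Codon 7 ATT (Ile): third position 3-fold.
Codon 8 GAC (Asp): third position 2-fold.
Codon 9 TTA (Leu): third position 2-fold.
Four-fold degenerate third positions: 2.

2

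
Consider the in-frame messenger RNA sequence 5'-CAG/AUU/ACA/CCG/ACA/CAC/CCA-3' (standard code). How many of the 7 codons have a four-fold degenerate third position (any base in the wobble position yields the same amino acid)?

Codon 1 CAG (Gln): third position 2-fold.
Codon 2 AUU (Ile): third position 3-fold.
Codon 3 ACA (Thr): third position 4-fold.
Codon 4 CCG (Pro): third position 4-fold.
Codon 5 ACA (Thr): third position 4-fold.
Codon 6 CAC (His): third position 2-fold.
Codon 7 CCA (Pro): third position 4-fold.
Four-fold degenerate third positions: 4.

4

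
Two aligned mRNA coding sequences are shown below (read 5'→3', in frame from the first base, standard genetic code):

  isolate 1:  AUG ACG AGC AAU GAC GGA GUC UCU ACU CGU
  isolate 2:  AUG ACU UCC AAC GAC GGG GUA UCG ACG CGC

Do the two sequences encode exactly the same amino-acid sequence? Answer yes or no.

yes

Codon 1: AUG Met / AUG Met — identical.
Codon 2: ACG Thr / ACU Thr — synonymous.
Codon 3: AGC Ser / UCC Ser — synonymous.
Codon 4: AAU Asn / AAC Asn — synonymous.
Codon 5: GAC Asp / GAC Asp — identical.
Codon 6: GGA Gly / GGG Gly — synonymous.
Codon 7: GUC Val / GUA Val — synonymous.
Codon 8: UCU Ser / UCG Ser — synonymous.
Codon 9: ACU Thr / ACG Thr — synonymous.
Codon 10: CGU Arg / CGC Arg — synonymous.
Nonsynonymous differences: 0 → same protein.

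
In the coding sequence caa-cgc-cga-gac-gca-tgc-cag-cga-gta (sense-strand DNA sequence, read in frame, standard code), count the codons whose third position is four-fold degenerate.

Codon 1 CAA (Gln): third position 2-fold.
Codon 2 CGC (Arg): third position 4-fold.
Codon 3 CGA (Arg): third position 4-fold.
Codon 4 GAC (Asp): third position 2-fold.
Codon 5 GCA (Ala): third position 4-fold.
Codon 6 TGC (Cys): third position 2-fold.
Codon 7 CAG (Gln): third position 2-fold.
Codon 8 CGA (Arg): third position 4-fold.
Codon 9 GTA (Val): third position 4-fold.
Four-fold degenerate third positions: 5.

5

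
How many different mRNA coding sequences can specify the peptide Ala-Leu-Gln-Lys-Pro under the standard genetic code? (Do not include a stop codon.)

384

Ala: 4 codons.
Leu: 6 codons.
Gln: 2 codons.
Lys: 2 codons.
Pro: 4 codons.
4 × 6 × 2 × 2 × 4 = 384.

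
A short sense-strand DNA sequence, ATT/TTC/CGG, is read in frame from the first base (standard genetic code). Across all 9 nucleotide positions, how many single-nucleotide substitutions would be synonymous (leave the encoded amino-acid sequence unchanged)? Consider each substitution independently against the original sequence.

7

Codon 1 (ATT, Ile): 2 synonymous substitutions.
Codon 2 (TTC, Phe): 1 synonymous substitution.
Codon 3 (CGG, Arg): 4 synonymous substitutions.
Total: 2 + 1 + 4 = 7.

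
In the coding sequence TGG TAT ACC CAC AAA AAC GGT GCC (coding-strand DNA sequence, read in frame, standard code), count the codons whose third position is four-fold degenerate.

Codon 1 TGG (Trp): third position 1-fold.
Codon 2 TAT (Tyr): third position 2-fold.
Codon 3 ACC (Thr): third position 4-fold.
Codon 4 CAC (His): third position 2-fold.
Codon 5 AAA (Lys): third position 2-fold.
Codon 6 AAC (Asn): third position 2-fold.
Codon 7 GGT (Gly): third position 4-fold.
Codon 8 GCC (Ala): third position 4-fold.
Four-fold degenerate third positions: 3.

3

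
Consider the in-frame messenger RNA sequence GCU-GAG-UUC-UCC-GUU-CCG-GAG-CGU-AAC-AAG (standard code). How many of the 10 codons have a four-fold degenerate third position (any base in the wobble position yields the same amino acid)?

Codon 1 GCU (Ala): third position 4-fold.
Codon 2 GAG (Glu): third position 2-fold.
Codon 3 UUC (Phe): third position 2-fold.
Codon 4 UCC (Ser): third position 4-fold.
Codon 5 GUU (Val): third position 4-fold.
Codon 6 CCG (Pro): third position 4-fold.
Codon 7 GAG (Glu): third position 2-fold.
Codon 8 CGU (Arg): third position 4-fold.
Codon 9 AAC (Asn): third position 2-fold.
Codon 10 AAG (Lys): third position 2-fold.
Four-fold degenerate third positions: 5.

5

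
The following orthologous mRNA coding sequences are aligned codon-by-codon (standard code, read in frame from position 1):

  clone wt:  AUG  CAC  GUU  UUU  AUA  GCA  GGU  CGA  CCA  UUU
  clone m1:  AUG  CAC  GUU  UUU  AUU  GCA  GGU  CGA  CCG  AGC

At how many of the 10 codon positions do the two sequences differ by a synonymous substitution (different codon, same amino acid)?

Codon 1: AUG Met / AUG Met — identical.
Codon 2: CAC His / CAC His — identical.
Codon 3: GUU Val / GUU Val — identical.
Codon 4: UUU Phe / UUU Phe — identical.
Codon 5: AUA Ile / AUU Ile — synonymous.
Codon 6: GCA Ala / GCA Ala — identical.
Codon 7: GGU Gly / GGU Gly — identical.
Codon 8: CGA Arg / CGA Arg — identical.
Codon 9: CCA Pro / CCG Pro — synonymous.
Codon 10: UUU Phe / AGC Ser — nonsynonymous.
Synonymous differences: 2.

2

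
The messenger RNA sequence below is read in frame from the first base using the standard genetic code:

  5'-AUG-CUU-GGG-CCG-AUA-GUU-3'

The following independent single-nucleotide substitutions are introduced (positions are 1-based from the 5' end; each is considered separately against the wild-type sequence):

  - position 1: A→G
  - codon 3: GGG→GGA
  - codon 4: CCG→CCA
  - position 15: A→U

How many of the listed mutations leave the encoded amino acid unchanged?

Codon 1: AUG (Met) → GUG (Val) — missense.
Codon 3: GGG (Gly) → GGA (Gly) — synonymous.
Codon 4: CCG (Pro) → CCA (Pro) — synonymous.
Codon 5: AUA (Ile) → AUU (Ile) — synonymous.
Synonymous: 3 of 4.

3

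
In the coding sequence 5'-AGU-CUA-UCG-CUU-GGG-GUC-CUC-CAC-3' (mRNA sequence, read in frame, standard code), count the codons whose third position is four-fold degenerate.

6

Codon 1 AGU (Ser): third position 2-fold.
Codon 2 CUA (Leu): third position 4-fold.
Codon 3 UCG (Ser): third position 4-fold.
Codon 4 CUU (Leu): third position 4-fold.
Codon 5 GGG (Gly): third position 4-fold.
Codon 6 GUC (Val): third position 4-fold.
Codon 7 CUC (Leu): third position 4-fold.
Codon 8 CAC (His): third position 2-fold.
Four-fold degenerate third positions: 6.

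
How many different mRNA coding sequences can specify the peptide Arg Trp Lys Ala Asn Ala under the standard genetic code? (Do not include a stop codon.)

Arg: 6 codons.
Trp: 1 codon.
Lys: 2 codons.
Ala: 4 codons.
Asn: 2 codons.
Ala: 4 codons.
6 × 1 × 2 × 4 × 2 × 4 = 384.

384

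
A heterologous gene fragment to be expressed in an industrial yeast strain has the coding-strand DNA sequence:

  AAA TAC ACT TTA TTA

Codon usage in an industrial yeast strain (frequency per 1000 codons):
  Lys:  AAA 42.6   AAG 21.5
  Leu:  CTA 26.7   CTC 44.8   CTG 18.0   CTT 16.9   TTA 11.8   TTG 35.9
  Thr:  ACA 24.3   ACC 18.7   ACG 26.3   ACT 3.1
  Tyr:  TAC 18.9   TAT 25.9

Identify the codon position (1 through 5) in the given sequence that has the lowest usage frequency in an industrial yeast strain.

Codon 1 AAA (Lys): 42.6 per 1000.
Codon 2 TAC (Tyr): 18.9 per 1000.
Codon 3 ACT (Thr): 3.1 per 1000.
Codon 4 TTA (Leu): 11.8 per 1000.
Codon 5 TTA (Leu): 11.8 per 1000.
Lowest frequency is 3.1 at codon 3.

3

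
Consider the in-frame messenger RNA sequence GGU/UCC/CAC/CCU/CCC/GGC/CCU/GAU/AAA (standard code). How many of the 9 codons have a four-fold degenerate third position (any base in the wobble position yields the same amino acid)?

Codon 1 GGU (Gly): third position 4-fold.
Codon 2 UCC (Ser): third position 4-fold.
Codon 3 CAC (His): third position 2-fold.
Codon 4 CCU (Pro): third position 4-fold.
Codon 5 CCC (Pro): third position 4-fold.
Codon 6 GGC (Gly): third position 4-fold.
Codon 7 CCU (Pro): third position 4-fold.
Codon 8 GAU (Asp): third position 2-fold.
Codon 9 AAA (Lys): third position 2-fold.
Four-fold degenerate third positions: 6.

6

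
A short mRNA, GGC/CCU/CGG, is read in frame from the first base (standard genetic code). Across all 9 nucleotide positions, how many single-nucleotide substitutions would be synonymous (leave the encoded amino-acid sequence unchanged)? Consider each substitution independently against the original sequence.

10

Codon 1 (GGC, Gly): 3 synonymous substitutions.
Codon 2 (CCU, Pro): 3 synonymous substitutions.
Codon 3 (CGG, Arg): 4 synonymous substitutions.
Total: 3 + 3 + 4 = 10.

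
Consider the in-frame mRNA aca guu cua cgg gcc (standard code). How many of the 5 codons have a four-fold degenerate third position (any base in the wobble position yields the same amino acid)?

5

Codon 1 ACA (Thr): third position 4-fold.
Codon 2 GUU (Val): third position 4-fold.
Codon 3 CUA (Leu): third position 4-fold.
Codon 4 CGG (Arg): third position 4-fold.
Codon 5 GCC (Ala): third position 4-fold.
Four-fold degenerate third positions: 5.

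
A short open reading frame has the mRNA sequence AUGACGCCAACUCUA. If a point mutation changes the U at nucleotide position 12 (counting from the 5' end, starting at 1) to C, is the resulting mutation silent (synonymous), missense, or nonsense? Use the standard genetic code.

silent

Position 12 falls in codon 4: ACU → Thr.
After the substitution the codon is ACC → Thr.
Both encode Thr, so the change is synonymous.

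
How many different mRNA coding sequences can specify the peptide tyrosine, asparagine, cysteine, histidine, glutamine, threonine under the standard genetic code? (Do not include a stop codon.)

128

Tyr: 2 codons.
Asn: 2 codons.
Cys: 2 codons.
His: 2 codons.
Gln: 2 codons.
Thr: 4 codons.
2 × 2 × 2 × 2 × 2 × 4 = 128.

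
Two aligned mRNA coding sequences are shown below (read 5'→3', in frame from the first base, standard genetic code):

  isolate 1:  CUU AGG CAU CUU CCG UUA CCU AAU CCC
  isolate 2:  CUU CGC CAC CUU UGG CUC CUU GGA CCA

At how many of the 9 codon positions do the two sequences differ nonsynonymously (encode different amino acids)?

Codon 1: CUU Leu / CUU Leu — identical.
Codon 2: AGG Arg / CGC Arg — synonymous.
Codon 3: CAU His / CAC His — synonymous.
Codon 4: CUU Leu / CUU Leu — identical.
Codon 5: CCG Pro / UGG Trp — nonsynonymous.
Codon 6: UUA Leu / CUC Leu — synonymous.
Codon 7: CCU Pro / CUU Leu — nonsynonymous.
Codon 8: AAU Asn / GGA Gly — nonsynonymous.
Codon 9: CCC Pro / CCA Pro — synonymous.
Nonsynonymous differences: 3.

3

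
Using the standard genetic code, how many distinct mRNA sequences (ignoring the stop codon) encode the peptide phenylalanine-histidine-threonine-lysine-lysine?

64

Phe: 2 codons.
His: 2 codons.
Thr: 4 codons.
Lys: 2 codons.
Lys: 2 codons.
2 × 2 × 4 × 2 × 2 = 64.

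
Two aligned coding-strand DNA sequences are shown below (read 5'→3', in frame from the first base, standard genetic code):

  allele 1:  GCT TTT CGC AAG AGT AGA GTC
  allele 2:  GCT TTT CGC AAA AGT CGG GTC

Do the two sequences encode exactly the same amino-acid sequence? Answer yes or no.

Codon 1: GCT Ala / GCT Ala — identical.
Codon 2: TTT Phe / TTT Phe — identical.
Codon 3: CGC Arg / CGC Arg — identical.
Codon 4: AAG Lys / AAA Lys — synonymous.
Codon 5: AGT Ser / AGT Ser — identical.
Codon 6: AGA Arg / CGG Arg — synonymous.
Codon 7: GTC Val / GTC Val — identical.
Nonsynonymous differences: 0 → same protein.

yes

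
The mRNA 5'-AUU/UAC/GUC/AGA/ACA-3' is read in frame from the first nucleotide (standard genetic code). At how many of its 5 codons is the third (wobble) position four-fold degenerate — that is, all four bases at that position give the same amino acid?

2

Codon 1 AUU (Ile): third position 3-fold.
Codon 2 UAC (Tyr): third position 2-fold.
Codon 3 GUC (Val): third position 4-fold.
Codon 4 AGA (Arg): third position 2-fold.
Codon 5 ACA (Thr): third position 4-fold.
Four-fold degenerate third positions: 2.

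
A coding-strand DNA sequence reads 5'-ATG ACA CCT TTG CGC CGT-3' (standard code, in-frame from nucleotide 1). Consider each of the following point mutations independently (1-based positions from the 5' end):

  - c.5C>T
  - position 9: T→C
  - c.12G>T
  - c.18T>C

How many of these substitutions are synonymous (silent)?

Codon 2: ACA (Thr) → ATA (Ile) — missense.
Codon 3: CCT (Pro) → CCC (Pro) — synonymous.
Codon 4: TTG (Leu) → TTT (Phe) — missense.
Codon 6: CGT (Arg) → CGC (Arg) — synonymous.
Synonymous: 2 of 4.

2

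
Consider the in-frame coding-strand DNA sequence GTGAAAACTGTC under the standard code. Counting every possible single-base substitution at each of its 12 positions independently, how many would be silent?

Codon 1 (GTG, Val): 3 synonymous substitutions.
Codon 2 (AAA, Lys): 1 synonymous substitution.
Codon 3 (ACT, Thr): 3 synonymous substitutions.
Codon 4 (GTC, Val): 3 synonymous substitutions.
Total: 3 + 1 + 3 + 3 = 10.

10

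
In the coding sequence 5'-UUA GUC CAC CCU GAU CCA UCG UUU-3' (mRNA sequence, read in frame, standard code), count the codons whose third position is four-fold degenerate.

4

Codon 1 UUA (Leu): third position 2-fold.
Codon 2 GUC (Val): third position 4-fold.
Codon 3 CAC (His): third position 2-fold.
Codon 4 CCU (Pro): third position 4-fold.
Codon 5 GAU (Asp): third position 2-fold.
Codon 6 CCA (Pro): third position 4-fold.
Codon 7 UCG (Ser): third position 4-fold.
Codon 8 UUU (Phe): third position 2-fold.
Four-fold degenerate third positions: 4.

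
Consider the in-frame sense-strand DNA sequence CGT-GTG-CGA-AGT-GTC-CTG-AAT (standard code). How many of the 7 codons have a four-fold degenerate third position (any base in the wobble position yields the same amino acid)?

5

Codon 1 CGT (Arg): third position 4-fold.
Codon 2 GTG (Val): third position 4-fold.
Codon 3 CGA (Arg): third position 4-fold.
Codon 4 AGT (Ser): third position 2-fold.
Codon 5 GTC (Val): third position 4-fold.
Codon 6 CTG (Leu): third position 4-fold.
Codon 7 AAT (Asn): third position 2-fold.
Four-fold degenerate third positions: 5.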